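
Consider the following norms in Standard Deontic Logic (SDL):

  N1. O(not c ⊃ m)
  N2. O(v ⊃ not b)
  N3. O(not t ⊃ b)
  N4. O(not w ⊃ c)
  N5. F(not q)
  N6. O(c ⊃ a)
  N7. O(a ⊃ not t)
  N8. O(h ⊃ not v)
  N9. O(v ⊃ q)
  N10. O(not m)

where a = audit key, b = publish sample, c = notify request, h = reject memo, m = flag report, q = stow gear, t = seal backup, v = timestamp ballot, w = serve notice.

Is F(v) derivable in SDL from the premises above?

Premise 10 gives O(not m).
Premise 1, O(not c ⊃ m), contraposes to O(not m ⊃ c); with O(not m) we get O(c).
Premise 6 is O(c ⊃ a); since O(c), deontic closure gives O(a).
Applying K to premise 7 (O(a ⊃ not t)) and O(a) yields O(not t).
From O(not t) and premise 3, O(not t ⊃ b), we obtain O(b).
Premise 2 is O(v ⊃ not b); contrapositively O(b ⊃ not v). Since O(b) holds, K gives O(not v).
Premises 4, 5, 8, 9 do not contribute to this derivation.
So O(not v) holds, i.e. F(v). The claim follows.

Yes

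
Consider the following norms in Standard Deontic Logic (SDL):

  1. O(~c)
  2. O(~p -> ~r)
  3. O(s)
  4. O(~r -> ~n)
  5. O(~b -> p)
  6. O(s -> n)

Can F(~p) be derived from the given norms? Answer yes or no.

From premise 3 we have O(s).
With premise 6, O(s -> n), the K-axiom yields O(n).
Premise 4, O(~r -> ~n), contraposes to O(n -> r); with O(n) we get O(r).
Premise 2 is O(~p -> ~r); contrapositively O(r -> p). Since O(r) holds, K gives O(p).
Premises 1, 5 do not contribute to this derivation.
So O(p) holds, i.e. F(~p). The claim follows.

Yes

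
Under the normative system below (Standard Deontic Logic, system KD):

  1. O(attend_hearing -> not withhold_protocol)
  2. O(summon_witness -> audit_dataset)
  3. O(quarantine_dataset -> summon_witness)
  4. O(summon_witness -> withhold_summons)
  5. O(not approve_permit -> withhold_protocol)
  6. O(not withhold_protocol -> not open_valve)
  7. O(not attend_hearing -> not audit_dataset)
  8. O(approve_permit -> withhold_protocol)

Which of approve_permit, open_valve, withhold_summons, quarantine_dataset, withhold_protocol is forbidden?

By case analysis on approve_permit: premise 8 gives O(approve_permit -> withhold_protocol) and premise 5 gives O(not approve_permit -> withhold_protocol), so O(withhold_protocol) either way.
Premise 1, O(attend_hearing -> not withhold_protocol), contraposes to O(withhold_protocol -> not attend_hearing); with O(withhold_protocol) we get O(not attend_hearing).
Applying K to premise 7 (O(not attend_hearing -> not audit_dataset)) and O(not attend_hearing) yields O(not audit_dataset).
Premise 2, O(summon_witness -> audit_dataset), contraposes to O(not audit_dataset -> not summon_witness); with O(not audit_dataset) we get O(not summon_witness).
Premise 3 is O(quarantine_dataset -> summon_witness); contrapositively O(not summon_witness -> not quarantine_dataset). Since O(not summon_witness) holds, K gives O(not quarantine_dataset).
So O(not quarantine_dataset) holds, i.e. quarantine_dataset is forbidden. None of the other listed options is forbidden under the premises.

quarantine_dataset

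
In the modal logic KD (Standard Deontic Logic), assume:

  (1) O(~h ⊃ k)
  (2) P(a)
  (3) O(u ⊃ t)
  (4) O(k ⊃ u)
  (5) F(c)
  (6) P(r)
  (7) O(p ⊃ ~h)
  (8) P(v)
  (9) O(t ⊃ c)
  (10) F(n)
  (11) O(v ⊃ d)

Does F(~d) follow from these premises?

No

Premise 11 is O(v ⊃ d), but O(v) is not derivable from the premises (the permission P(v) asserts only ~O(~v), not O(v)), so it does not yield O(d).
No other premise forces O(d). An ideal world satisfying every premise can still have ~d true, so F(~d) is not derivable.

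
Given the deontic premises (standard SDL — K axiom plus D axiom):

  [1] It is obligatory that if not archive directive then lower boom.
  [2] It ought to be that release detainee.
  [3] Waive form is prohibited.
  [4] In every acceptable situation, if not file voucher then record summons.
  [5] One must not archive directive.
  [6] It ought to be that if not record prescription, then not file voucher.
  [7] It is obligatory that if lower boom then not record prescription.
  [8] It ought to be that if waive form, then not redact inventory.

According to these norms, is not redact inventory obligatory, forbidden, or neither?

Neither

Premise 8 is O(waive_form → ¬redact_inventory), but O(waive_form) is not derivable from the premises, so it does not yield O(¬redact_inventory).
No premise or chain of K-axiom applications forces O(¬redact_inventory), and none forces O(redact_inventory). So ¬redact_inventory is neither obligatory nor forbidden under these norms.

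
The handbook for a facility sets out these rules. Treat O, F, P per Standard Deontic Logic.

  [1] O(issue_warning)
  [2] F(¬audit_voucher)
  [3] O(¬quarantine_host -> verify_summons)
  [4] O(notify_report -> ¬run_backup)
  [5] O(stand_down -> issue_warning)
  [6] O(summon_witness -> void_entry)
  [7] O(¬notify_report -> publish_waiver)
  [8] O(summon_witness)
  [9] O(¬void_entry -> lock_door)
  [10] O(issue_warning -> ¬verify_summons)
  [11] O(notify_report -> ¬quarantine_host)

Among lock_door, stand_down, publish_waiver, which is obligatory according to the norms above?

publish_waiver

Premise 1 states O(issue_warning) outright.
Applying K to premise 10 (O(issue_warning -> ¬verify_summons)) and O(issue_warning) yields O(¬verify_summons).
Premise 3, O(¬quarantine_host -> verify_summons), contraposes to O(¬verify_summons -> quarantine_host); with O(¬verify_summons) we get O(quarantine_host).
Premise 11 is O(notify_report -> ¬quarantine_host); contrapositively O(quarantine_host -> ¬notify_report). Since O(quarantine_host) holds, K gives O(¬notify_report).
Premise 7 is O(¬notify_report -> publish_waiver); since O(¬notify_report), deontic closure gives O(publish_waiver).
So O(publish_waiver) holds — publish_waiver is obligatory. None of the other listed options is made obligatory by any chain of premises.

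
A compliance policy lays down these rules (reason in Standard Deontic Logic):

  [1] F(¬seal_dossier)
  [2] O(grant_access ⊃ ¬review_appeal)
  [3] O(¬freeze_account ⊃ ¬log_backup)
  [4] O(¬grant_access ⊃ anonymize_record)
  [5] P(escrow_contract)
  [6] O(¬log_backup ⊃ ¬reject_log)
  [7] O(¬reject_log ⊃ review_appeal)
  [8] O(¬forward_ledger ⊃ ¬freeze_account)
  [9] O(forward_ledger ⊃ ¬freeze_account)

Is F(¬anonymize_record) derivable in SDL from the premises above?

By case analysis on ¬forward_ledger: premise 8 gives O(¬forward_ledger ⊃ ¬freeze_account) and premise 9 gives O(forward_ledger ⊃ ¬freeze_account), so O(¬freeze_account) either way.
With premise 3, O(¬freeze_account ⊃ ¬log_backup), the K-axiom yields O(¬log_backup).
From O(¬log_backup) and premise 6, O(¬log_backup ⊃ ¬reject_log), we obtain O(¬reject_log).
Premise 7 is O(¬reject_log ⊃ review_appeal); since O(¬reject_log), deontic closure gives O(review_appeal).
The contrapositive of premise 2 (O(grant_access ⊃ ¬review_appeal)) is O(review_appeal ⊃ ¬grant_access), and O(review_appeal) is already established, so O(¬grant_access).
Applying K to premise 4 (O(¬grant_access ⊃ anonymize_record)) and O(¬grant_access) yields O(anonymize_record).
Premises 1, 5 do not contribute to this derivation.
So O(anonymize_record) holds, i.e. F(¬anonymize_record). The claim follows.

Yes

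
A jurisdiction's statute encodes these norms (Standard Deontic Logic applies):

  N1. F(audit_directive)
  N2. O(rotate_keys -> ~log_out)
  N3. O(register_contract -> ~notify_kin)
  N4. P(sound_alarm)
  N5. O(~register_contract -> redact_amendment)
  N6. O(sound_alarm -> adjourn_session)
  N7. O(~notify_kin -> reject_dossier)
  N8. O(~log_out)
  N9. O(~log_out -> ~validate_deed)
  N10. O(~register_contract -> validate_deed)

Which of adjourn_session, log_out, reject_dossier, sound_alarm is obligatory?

Premise 8 gives O(~log_out).
From O(~log_out) and premise 9, O(~log_out -> ~validate_deed), we obtain O(~validate_deed).
The contrapositive of premise 10 (O(~register_contract -> validate_deed)) is O(~validate_deed -> register_contract), and O(~validate_deed) is already established, so O(register_contract).
With premise 3, O(register_contract -> ~notify_kin), the K-axiom yields O(~notify_kin).
With premise 7, O(~notify_kin -> reject_dossier), the K-axiom yields O(reject_dossier).
So O(reject_dossier) holds — reject_dossier is obligatory. None of the other listed options is made obligatory by any chain of premises.

reject_dossier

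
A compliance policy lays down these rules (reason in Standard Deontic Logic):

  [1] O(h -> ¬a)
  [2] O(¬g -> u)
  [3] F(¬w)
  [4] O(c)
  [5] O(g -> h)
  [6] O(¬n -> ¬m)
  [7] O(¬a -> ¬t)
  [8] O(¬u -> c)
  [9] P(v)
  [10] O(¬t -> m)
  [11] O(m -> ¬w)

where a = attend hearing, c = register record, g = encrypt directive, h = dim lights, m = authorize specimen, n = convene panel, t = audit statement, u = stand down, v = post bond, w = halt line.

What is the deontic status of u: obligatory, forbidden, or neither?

Obligatory

Premise 3 is F(¬w), i.e. O(w).
Premise 11, O(m -> ¬w), contraposes to O(w -> ¬m); with O(w) we get O(¬m).
Premise 10 is O(¬t -> m); contrapositively O(¬m -> t). Since O(¬m) holds, K gives O(t).
Premise 7, O(¬a -> ¬t), contraposes to O(t -> a); with O(t) we get O(a).
Premise 1, O(h -> ¬a), contraposes to O(a -> ¬h); with O(a) we get O(¬h).
The contrapositive of premise 5 (O(g -> h)) is O(¬h -> ¬g), and O(¬h) is already established, so O(¬g).
With premise 2, O(¬g -> u), the K-axiom yields O(u).
Premises 4, 6, 8, 9 do not contribute to this derivation.
Hence u is obligatory.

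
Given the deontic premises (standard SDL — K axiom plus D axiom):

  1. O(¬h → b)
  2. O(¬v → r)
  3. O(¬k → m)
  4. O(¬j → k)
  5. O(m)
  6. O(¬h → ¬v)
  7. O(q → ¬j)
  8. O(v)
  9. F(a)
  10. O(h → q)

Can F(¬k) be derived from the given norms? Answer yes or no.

Yes

From premise 8 we have O(v).
Premise 6, O(¬h → ¬v), contraposes to O(v → h); with O(v) we get O(h).
Applying K to premise 10 (O(h → q)) and O(h) yields O(q).
From O(q) and premise 7, O(q → ¬j), we obtain O(¬j).
Premise 4 is O(¬j → k); since O(¬j), deontic closure gives O(k).
Premises 1, 2, 3, 5, 9 do not contribute to this derivation.
So O(k) holds, i.e. F(¬k). The claim follows.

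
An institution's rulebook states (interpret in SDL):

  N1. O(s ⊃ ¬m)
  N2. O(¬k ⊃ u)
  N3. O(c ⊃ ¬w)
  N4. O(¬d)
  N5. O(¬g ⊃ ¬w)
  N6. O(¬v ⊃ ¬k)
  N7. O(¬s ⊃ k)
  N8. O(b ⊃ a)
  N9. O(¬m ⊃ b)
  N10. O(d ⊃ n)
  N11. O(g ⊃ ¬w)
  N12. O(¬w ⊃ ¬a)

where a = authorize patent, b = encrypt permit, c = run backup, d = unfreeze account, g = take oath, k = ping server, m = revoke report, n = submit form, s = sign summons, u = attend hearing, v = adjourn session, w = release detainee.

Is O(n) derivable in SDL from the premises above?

No

Premise 10 is O(d ⊃ n), but O(d) is not derivable from the premises, so it does not yield O(n).
No other premise forces O(n). An ideal world satisfying every premise can still have n false, so O(n) is not derivable.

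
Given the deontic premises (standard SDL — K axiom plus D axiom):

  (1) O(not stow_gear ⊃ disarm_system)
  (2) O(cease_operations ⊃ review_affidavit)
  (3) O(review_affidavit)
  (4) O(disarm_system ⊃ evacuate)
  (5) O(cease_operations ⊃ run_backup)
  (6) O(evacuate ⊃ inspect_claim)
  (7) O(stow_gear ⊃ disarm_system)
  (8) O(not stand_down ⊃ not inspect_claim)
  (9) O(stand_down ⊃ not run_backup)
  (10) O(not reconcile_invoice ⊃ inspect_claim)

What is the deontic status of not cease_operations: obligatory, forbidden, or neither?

Premises 7 and 1 cover both cases: O(stow_gear ⊃ disarm_system) and O(not stow_gear ⊃ disarm_system). Since stow_gear ∨ not stow_gear is a tautology, O(disarm_system) follows.
From O(disarm_system) and premise 4, O(disarm_system ⊃ evacuate), we obtain O(evacuate).
Premise 6 is O(evacuate ⊃ inspect_claim); since O(evacuate), deontic closure gives O(inspect_claim).
Premise 8 is O(not stand_down ⊃ not inspect_claim); contrapositively O(inspect_claim ⊃ stand_down). Since O(inspect_claim) holds, K gives O(stand_down).
From O(stand_down) and premise 9, O(stand_down ⊃ not run_backup), we obtain O(not run_backup).
The contrapositive of premise 5 (O(cease_operations ⊃ run_backup)) is O(not run_backup ⊃ not cease_operations), and O(not run_backup) is already established, so O(not cease_operations).
Premises 2, 3, 10 do not contribute to this derivation.
Hence not cease_operations is obligatory.

Obligatory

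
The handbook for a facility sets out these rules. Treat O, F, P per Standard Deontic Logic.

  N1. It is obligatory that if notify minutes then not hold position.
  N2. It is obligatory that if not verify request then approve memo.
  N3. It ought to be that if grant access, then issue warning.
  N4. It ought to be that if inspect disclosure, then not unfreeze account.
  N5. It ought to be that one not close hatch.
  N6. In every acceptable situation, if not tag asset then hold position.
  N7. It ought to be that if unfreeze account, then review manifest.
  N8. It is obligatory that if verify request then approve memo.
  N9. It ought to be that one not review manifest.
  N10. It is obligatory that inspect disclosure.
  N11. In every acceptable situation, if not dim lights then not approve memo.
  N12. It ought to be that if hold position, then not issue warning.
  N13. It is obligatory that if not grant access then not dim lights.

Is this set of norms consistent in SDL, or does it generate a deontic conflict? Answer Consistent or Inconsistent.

Premise 7 is O(unfreeze_account → review_manifest), but O(unfreeze_account) is not derivable from the premises, so it does not yield O(review_manifest).
So O(review_manifest) is not derivable, and the apparent clash with O(¬review_manifest) does not arise.
A world satisfying every obligation exists (e.g. approve_memo=true, close_hatch=false, dim_lights=true, grant_access=true, hold_position=false, inspect_disclosure=true, issue_warning=true, notify_minutes=false, review_manifest=false, tag_asset=true, unfreeze_account=false, verify_request=false); no atom is both obligatory and forbidden, so the set is consistent.

Consistent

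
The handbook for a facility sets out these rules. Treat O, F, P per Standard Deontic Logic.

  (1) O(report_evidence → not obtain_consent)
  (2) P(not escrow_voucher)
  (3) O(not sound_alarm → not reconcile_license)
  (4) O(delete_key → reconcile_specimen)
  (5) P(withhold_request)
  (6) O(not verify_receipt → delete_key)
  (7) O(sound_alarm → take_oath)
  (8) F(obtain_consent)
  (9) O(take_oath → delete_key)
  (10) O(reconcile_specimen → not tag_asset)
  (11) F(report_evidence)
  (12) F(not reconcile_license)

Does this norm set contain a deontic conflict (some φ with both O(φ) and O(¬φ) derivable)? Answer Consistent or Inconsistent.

Premise 1 is O(report_evidence → not obtain_consent); even if O(not obtain_consent) held, inferring O(report_evidence) would be affirming the consequent — invalid.
So O(report_evidence) is not derivable, and the apparent clash with O(not report_evidence) does not arise.
A world satisfying every obligation exists (e.g. delete_key=true, escrow_voucher=false, obtain_consent=false, reconcile_license=true, reconcile_specimen=true, report_evidence=false, sound_alarm=true, tag_asset=false, take_oath=true, verify_receipt=false, withhold_request=false); no atom is both obligatory and forbidden, so the set is consistent.

Consistent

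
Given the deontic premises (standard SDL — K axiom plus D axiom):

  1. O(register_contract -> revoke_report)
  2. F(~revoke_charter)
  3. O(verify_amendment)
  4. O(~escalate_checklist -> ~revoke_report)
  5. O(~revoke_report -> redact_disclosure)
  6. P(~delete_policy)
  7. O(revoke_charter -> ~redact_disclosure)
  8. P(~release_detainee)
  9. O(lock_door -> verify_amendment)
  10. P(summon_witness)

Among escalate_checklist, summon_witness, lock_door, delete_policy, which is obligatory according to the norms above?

escalate_checklist

Premise 2 is F(~revoke_charter), i.e. O(revoke_charter).
Premise 7 is O(revoke_charter -> ~redact_disclosure); since O(revoke_charter), deontic closure gives O(~redact_disclosure).
Premise 5, O(~revoke_report -> redact_disclosure), contraposes to O(~redact_disclosure -> revoke_report); with O(~redact_disclosure) we get O(revoke_report).
Premise 4, O(~escalate_checklist -> ~revoke_report), contraposes to O(revoke_report -> escalate_checklist); with O(revoke_report) we get O(escalate_checklist).
So O(escalate_checklist) holds — escalate_checklist is obligatory. None of the other listed options is made obligatory by any chain of premises.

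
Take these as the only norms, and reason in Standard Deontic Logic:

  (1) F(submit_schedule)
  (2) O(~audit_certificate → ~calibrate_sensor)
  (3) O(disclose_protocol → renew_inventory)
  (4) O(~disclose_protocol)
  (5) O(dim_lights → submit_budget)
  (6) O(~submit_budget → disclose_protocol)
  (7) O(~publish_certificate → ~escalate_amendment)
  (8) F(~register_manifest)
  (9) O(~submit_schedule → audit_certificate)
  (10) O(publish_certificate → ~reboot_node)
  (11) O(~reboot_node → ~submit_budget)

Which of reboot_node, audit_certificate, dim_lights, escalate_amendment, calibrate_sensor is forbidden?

escalate_amendment

Premise 4 gives O(~disclose_protocol).
The contrapositive of premise 6 (O(~submit_budget → disclose_protocol)) is O(~disclose_protocol → submit_budget), and O(~disclose_protocol) is already established, so O(submit_budget).
Premise 11, O(~reboot_node → ~submit_budget), contraposes to O(submit_budget → reboot_node); with O(submit_budget) we get O(reboot_node).
Premise 10, O(publish_certificate → ~reboot_node), contraposes to O(reboot_node → ~publish_certificate); with O(reboot_node) we get O(~publish_certificate).
Premise 7 is O(~publish_certificate → ~escalate_amendment); since O(~publish_certificate), deontic closure gives O(~escalate_amendment).
So O(~escalate_amendment) holds, i.e. escalate_amendment is forbidden. None of the other listed options is forbidden under the premises.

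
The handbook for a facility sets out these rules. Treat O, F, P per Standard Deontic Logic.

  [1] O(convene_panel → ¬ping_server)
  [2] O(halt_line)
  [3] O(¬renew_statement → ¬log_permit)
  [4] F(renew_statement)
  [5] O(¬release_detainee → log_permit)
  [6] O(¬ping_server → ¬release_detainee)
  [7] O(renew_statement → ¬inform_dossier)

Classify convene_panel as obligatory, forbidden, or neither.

Forbidden

F(renew_statement) at premise 4 means O(¬renew_statement).
Applying K to premise 3 (O(¬renew_statement → ¬log_permit)) and O(¬renew_statement) yields O(¬log_permit).
Premise 5, O(¬release_detainee → log_permit), contraposes to O(¬log_permit → release_detainee); with O(¬log_permit) we get O(release_detainee).
Premise 6, O(¬ping_server → ¬release_detainee), contraposes to O(release_detainee → ping_server); with O(release_detainee) we get O(ping_server).
The contrapositive of premise 1 (O(convene_panel → ¬ping_server)) is O(ping_server → ¬convene_panel), and O(ping_server) is already established, so O(¬convene_panel).
Premises 2, 7 do not contribute to this derivation.
Thus O(¬convene_panel), which is F(convene_panel): convene_panel is forbidden.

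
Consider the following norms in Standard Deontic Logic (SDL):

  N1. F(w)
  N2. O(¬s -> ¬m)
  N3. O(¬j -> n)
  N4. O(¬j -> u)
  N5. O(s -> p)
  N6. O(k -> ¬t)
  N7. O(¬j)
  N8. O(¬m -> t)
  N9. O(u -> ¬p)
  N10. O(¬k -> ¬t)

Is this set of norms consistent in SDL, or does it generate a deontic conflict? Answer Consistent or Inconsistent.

Premises 10 and 6 are O(¬k -> ¬t) and O(k -> ¬t); every ideal world satisfies ¬k or k, so in either case ¬t holds — hence O(¬t).
The contrapositive of premise 8 (O(¬m -> t)) is O(¬t -> m), and O(¬t) is already established, so O(m).
Premise 2 is O(¬s -> ¬m); contrapositively O(m -> s). Since O(m) holds, K gives O(s).
Premise 5 is O(s -> p); since O(s), deontic closure gives O(p).
Premise 9 is O(u -> ¬p); contrapositively O(p -> ¬u). Since O(p) holds, K gives O(¬u).
Premise 4 is O(¬j -> u); contrapositively O(¬u -> j). Since O(¬u) holds, K gives O(j).
But premise 7 directly asserts O(¬j).
We now have both O(j) and O(¬j) — j is simultaneously obligatory and forbidden, violating the D-axiom.

Inconsistent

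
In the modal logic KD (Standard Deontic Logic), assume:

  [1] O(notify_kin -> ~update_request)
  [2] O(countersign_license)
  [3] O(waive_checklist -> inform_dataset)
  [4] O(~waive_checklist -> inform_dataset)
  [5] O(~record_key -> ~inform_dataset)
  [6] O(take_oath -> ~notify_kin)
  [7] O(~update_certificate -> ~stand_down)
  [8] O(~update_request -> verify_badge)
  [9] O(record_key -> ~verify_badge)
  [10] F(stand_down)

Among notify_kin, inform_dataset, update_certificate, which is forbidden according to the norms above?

Premises 3 and 4 are O(waive_checklist -> inform_dataset) and O(~waive_checklist -> inform_dataset); every ideal world satisfies waive_checklist or ~waive_checklist, so in either case inform_dataset holds — hence O(inform_dataset).
Premise 5 is O(~record_key -> ~inform_dataset); contrapositively O(inform_dataset -> record_key). Since O(inform_dataset) holds, K gives O(record_key).
Premise 9 is O(record_key -> ~verify_badge); since O(record_key), deontic closure gives O(~verify_badge).
Premise 8, O(~update_request -> verify_badge), contraposes to O(~verify_badge -> update_request); with O(~verify_badge) we get O(update_request).
The contrapositive of premise 1 (O(notify_kin -> ~update_request)) is O(update_request -> ~notify_kin), and O(update_request) is already established, so O(~notify_kin).
So O(~notify_kin) holds, i.e. notify_kin is forbidden. None of the other listed options is forbidden under the premises.

notify_kin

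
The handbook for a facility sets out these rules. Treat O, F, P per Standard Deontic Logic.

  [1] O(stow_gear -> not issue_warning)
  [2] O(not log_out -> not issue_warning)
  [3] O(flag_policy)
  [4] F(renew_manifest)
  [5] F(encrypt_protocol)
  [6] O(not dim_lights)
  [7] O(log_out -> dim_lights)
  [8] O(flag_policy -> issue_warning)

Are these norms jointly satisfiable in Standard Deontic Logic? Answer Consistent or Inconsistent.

Inconsistent

Premise 6 gives O(not dim_lights).
Premise 7 is O(log_out -> dim_lights); contrapositively O(not dim_lights -> not log_out). Since O(not dim_lights) holds, K gives O(not log_out).
Applying K to premise 2 (O(not log_out -> not issue_warning)) and O(not log_out) yields O(not issue_warning).
Premise 8 is O(flag_policy -> issue_warning); contrapositively O(not issue_warning -> not flag_policy). Since O(not issue_warning) holds, K gives O(not flag_policy).
However, premise 3 gives O(flag_policy).
We now have both O(not flag_policy) and O(flag_policy) — flag_policy is simultaneously obligatory and forbidden, violating the D-axiom.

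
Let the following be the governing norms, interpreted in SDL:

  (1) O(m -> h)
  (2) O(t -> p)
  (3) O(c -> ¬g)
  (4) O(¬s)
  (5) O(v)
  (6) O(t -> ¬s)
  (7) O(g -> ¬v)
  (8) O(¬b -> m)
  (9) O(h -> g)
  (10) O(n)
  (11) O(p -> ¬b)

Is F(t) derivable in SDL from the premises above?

Premise 5 gives O(v).
Premise 7, O(g -> ¬v), contraposes to O(v -> ¬g); with O(v) we get O(¬g).
Premise 9, O(h -> g), contraposes to O(¬g -> ¬h); with O(¬g) we get O(¬h).
Premise 1 is O(m -> h); contrapositively O(¬h -> ¬m). Since O(¬h) holds, K gives O(¬m).
Premise 8 is O(¬b -> m); contrapositively O(¬m -> b). Since O(¬m) holds, K gives O(b).
Premise 11 is O(p -> ¬b); contrapositively O(b -> ¬p). Since O(b) holds, K gives O(¬p).
Premise 2 is O(t -> p); contrapositively O(¬p -> ¬t). Since O(¬p) holds, K gives O(¬t).
Premises 3, 4, 6, 10 do not contribute to this derivation.
So O(¬t) holds, i.e. F(t). The claim follows.

Yes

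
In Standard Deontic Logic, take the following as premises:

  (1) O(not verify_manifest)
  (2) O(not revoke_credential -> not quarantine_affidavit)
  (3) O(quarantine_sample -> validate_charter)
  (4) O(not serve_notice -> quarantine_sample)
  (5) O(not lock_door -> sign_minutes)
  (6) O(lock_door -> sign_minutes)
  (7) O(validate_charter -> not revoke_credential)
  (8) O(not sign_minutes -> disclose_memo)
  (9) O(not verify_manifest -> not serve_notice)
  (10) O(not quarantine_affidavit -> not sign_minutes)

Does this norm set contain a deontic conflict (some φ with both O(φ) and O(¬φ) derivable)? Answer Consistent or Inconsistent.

Premises 5 and 6 are O(not lock_door -> sign_minutes) and O(lock_door -> sign_minutes); every ideal world satisfies not lock_door or lock_door, so in either case sign_minutes holds — hence O(sign_minutes).
The contrapositive of premise 10 (O(not quarantine_affidavit -> not sign_minutes)) is O(sign_minutes -> quarantine_affidavit), and O(sign_minutes) is already established, so O(quarantine_affidavit).
The contrapositive of premise 2 (O(not revoke_credential -> not quarantine_affidavit)) is O(quarantine_affidavit -> revoke_credential), and O(quarantine_affidavit) is already established, so O(revoke_credential).
Premise 7 is O(validate_charter -> not revoke_credential); contrapositively O(revoke_credential -> not validate_charter). Since O(revoke_credential) holds, K gives O(not validate_charter).
The contrapositive of premise 3 (O(quarantine_sample -> validate_charter)) is O(not validate_charter -> not quarantine_sample), and O(not validate_charter) is already established, so O(not quarantine_sample).
Premise 4, O(not serve_notice -> quarantine_sample), contraposes to O(not quarantine_sample -> serve_notice); with O(not quarantine_sample) we get O(serve_notice).
Premise 9 is O(not verify_manifest -> not serve_notice); contrapositively O(serve_notice -> verify_manifest). Since O(serve_notice) holds, K gives O(verify_manifest).
Yet premise 1 states O(not verify_manifest).
We now have both O(verify_manifest) and O(not verify_manifest) — verify_manifest is simultaneously obligatory and forbidden, violating the D-axiom.

Inconsistent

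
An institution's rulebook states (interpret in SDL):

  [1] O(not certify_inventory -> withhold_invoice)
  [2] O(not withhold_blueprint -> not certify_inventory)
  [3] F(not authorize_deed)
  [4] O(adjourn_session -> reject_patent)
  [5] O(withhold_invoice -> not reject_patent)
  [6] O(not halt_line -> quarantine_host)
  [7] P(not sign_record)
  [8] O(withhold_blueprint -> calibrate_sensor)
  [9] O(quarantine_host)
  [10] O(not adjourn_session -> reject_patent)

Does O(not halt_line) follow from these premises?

No

Premise 6 is O(not halt_line -> quarantine_host); even if O(quarantine_host) held, inferring O(not halt_line) would be affirming the consequent — invalid.
No other premise forces O(not halt_line). An ideal world satisfying every premise can still have not halt_line false, so O(not halt_line) is not derivable.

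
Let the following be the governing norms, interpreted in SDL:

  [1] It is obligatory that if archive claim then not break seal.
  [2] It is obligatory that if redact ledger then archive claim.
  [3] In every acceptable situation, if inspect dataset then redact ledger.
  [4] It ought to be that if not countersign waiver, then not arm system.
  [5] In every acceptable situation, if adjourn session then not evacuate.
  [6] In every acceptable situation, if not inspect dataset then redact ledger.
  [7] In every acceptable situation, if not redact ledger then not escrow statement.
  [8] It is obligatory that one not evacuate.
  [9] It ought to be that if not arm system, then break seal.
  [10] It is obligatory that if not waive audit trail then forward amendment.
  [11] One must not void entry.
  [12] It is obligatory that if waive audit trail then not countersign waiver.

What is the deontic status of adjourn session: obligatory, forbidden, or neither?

Premise 5 is O(adjourn_session → ¬evacuate); even if O(¬evacuate) held, inferring O(adjourn_session) would be affirming the consequent — invalid.
No premise or chain of K-axiom applications forces O(adjourn_session), and none forces O(¬adjourn_session). So adjourn_session is neither obligatory nor forbidden under these norms.

Neither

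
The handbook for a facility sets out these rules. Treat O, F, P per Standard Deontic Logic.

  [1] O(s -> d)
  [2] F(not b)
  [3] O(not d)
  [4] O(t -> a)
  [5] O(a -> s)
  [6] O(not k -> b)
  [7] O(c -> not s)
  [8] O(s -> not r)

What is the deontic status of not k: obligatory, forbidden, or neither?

Premise 6 is O(not k -> b); even if O(b) held, inferring O(not k) would be affirming the consequent — invalid.
No premise or chain of K-axiom applications forces O(not k), and none forces O(k). So not k is neither obligatory nor forbidden under these norms.

Neither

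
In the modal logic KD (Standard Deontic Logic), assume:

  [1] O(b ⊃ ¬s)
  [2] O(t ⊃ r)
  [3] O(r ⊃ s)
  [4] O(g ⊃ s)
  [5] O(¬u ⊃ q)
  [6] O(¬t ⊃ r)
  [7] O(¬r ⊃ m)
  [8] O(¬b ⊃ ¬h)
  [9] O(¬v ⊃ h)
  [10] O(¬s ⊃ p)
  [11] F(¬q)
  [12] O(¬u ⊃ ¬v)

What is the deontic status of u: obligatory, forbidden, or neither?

Obligatory

Premises 6 and 2 are O(¬t ⊃ r) and O(t ⊃ r); every ideal world satisfies ¬t or t, so in either case r holds — hence O(r).
Premise 3 is O(r ⊃ s); since O(r), deontic closure gives O(s).
Premise 1 is O(b ⊃ ¬s); contrapositively O(s ⊃ ¬b). Since O(s) holds, K gives O(¬b).
From O(¬b) and premise 8, O(¬b ⊃ ¬h), we obtain O(¬h).
The contrapositive of premise 9 (O(¬v ⊃ h)) is O(¬h ⊃ v), and O(¬h) is already established, so O(v).
The contrapositive of premise 12 (O(¬u ⊃ ¬v)) is O(v ⊃ u), and O(v) is already established, so O(u).
Premises 4, 5, 7, 10, 11 do not contribute to this derivation.
Hence u is obligatory.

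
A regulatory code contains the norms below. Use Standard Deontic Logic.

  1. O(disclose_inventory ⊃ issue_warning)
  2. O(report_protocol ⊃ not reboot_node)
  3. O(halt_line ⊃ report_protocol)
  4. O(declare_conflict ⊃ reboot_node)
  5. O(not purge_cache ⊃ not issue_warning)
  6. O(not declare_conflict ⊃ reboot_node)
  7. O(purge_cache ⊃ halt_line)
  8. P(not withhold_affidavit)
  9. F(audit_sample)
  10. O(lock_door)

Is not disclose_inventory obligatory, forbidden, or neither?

Obligatory

Premises 4 and 6 are O(declare_conflict ⊃ reboot_node) and O(not declare_conflict ⊃ reboot_node); every ideal world satisfies declare_conflict or not declare_conflict, so in either case reboot_node holds — hence O(reboot_node).
Premise 2, O(report_protocol ⊃ not reboot_node), contraposes to O(reboot_node ⊃ not report_protocol); with O(reboot_node) we get O(not report_protocol).
Premise 3, O(halt_line ⊃ report_protocol), contraposes to O(not report_protocol ⊃ not halt_line); with O(not report_protocol) we get O(not halt_line).
Premise 7, O(purge_cache ⊃ halt_line), contraposes to O(not halt_line ⊃ not purge_cache); with O(not halt_line) we get O(not purge_cache).
With premise 5, O(not purge_cache ⊃ not issue_warning), the K-axiom yields O(not issue_warning).
Premise 1 is O(disclose_inventory ⊃ issue_warning); contrapositively O(not issue_warning ⊃ not disclose_inventory). Since O(not issue_warning) holds, K gives O(not disclose_inventory).
Premises 8, 9, 10 do not contribute to this derivation.
Hence not disclose_inventory is obligatory.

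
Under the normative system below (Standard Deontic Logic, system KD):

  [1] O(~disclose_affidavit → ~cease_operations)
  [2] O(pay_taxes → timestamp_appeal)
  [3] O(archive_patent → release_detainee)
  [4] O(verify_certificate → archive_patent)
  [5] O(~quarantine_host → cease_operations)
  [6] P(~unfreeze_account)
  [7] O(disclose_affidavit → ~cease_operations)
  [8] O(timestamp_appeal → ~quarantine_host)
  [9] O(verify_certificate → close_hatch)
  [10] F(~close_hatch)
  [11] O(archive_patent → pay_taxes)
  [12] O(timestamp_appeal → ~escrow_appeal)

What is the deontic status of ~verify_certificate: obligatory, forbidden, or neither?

Premises 1 and 7 cover both cases: O(~disclose_affidavit → ~cease_operations) and O(disclose_affidavit → ~cease_operations). Since ~disclose_affidavit ∨ disclose_affidavit is a tautology, O(~cease_operations) follows.
The contrapositive of premise 5 (O(~quarantine_host → cease_operations)) is O(~cease_operations → quarantine_host), and O(~cease_operations) is already established, so O(quarantine_host).
Premise 8, O(timestamp_appeal → ~quarantine_host), contraposes to O(quarantine_host → ~timestamp_appeal); with O(quarantine_host) we get O(~timestamp_appeal).
Premise 2, O(pay_taxes → timestamp_appeal), contraposes to O(~timestamp_appeal → ~pay_taxes); with O(~timestamp_appeal) we get O(~pay_taxes).
Premise 11 is O(archive_patent → pay_taxes); contrapositively O(~pay_taxes → ~archive_patent). Since O(~pay_taxes) holds, K gives O(~archive_patent).
Premise 4, O(verify_certificate → archive_patent), contraposes to O(~archive_patent → ~verify_certificate); with O(~archive_patent) we get O(~verify_certificate).
Premises 3, 6, 9, 10, 12 do not contribute to this derivation.
Hence ~verify_certificate is obligatory.

Obligatory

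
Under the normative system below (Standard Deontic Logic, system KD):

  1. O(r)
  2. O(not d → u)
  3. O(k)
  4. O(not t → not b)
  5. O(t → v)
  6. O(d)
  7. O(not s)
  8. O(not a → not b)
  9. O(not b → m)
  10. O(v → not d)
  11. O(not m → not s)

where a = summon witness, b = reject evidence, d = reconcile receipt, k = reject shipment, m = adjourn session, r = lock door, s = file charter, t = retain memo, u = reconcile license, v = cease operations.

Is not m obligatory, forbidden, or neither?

Premise 6 gives O(d).
Premise 10, O(v → not d), contraposes to O(d → not v); with O(d) we get O(not v).
The contrapositive of premise 5 (O(t → v)) is O(not v → not t), and O(not v) is already established, so O(not t).
From O(not t) and premise 4, O(not t → not b), we obtain O(not b).
From O(not b) and premise 9, O(not b → m), we obtain O(m).
Premises 1, 2, 3, 7, 8, 11 do not contribute to this derivation.
Thus O(m), which is F(not m): not m is forbidden.

Forbidden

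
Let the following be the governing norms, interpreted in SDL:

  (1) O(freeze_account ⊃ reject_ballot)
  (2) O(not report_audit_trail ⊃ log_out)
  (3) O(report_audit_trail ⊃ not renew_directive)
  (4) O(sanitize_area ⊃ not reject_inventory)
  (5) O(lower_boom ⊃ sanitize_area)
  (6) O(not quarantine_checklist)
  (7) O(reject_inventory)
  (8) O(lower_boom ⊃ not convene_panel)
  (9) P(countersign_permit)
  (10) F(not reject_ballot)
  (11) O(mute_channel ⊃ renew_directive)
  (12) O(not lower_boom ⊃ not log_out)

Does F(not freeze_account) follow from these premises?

No

Premise 1 is O(freeze_account ⊃ reject_ballot); even if O(reject_ballot) held, inferring O(freeze_account) would be affirming the consequent — invalid.
No other premise forces O(freeze_account). An ideal world satisfying every premise can still have not freeze_account true, so F(not freeze_account) is not derivable.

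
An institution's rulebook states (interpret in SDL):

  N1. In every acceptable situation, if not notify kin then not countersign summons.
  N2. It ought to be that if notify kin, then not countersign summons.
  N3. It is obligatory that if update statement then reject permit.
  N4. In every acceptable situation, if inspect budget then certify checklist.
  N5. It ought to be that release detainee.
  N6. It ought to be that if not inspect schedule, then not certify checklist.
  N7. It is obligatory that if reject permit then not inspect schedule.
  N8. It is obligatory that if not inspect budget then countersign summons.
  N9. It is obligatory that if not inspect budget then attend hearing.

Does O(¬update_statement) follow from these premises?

By case analysis on ¬notify_kin: premise 1 gives O(¬notify_kin → ¬countersign_summons) and premise 2 gives O(notify_kin → ¬countersign_summons), so O(¬countersign_summons) either way.
Premise 8 is O(¬inspect_budget → countersign_summons); contrapositively O(¬countersign_summons → inspect_budget). Since O(¬countersign_summons) holds, K gives O(inspect_budget).
From O(inspect_budget) and premise 4, O(inspect_budget → certify_checklist), we obtain O(certify_checklist).
The contrapositive of premise 6 (O(¬inspect_schedule → ¬certify_checklist)) is O(certify_checklist → inspect_schedule), and O(certify_checklist) is already established, so O(inspect_schedule).
Premise 7 is O(reject_permit → ¬inspect_schedule); contrapositively O(inspect_schedule → ¬reject_permit). Since O(inspect_schedule) holds, K gives O(¬reject_permit).
Premise 3, O(update_statement → reject_permit), contraposes to O(¬reject_permit → ¬update_statement); with O(¬reject_permit) we get O(¬update_statement).
Premises 5, 9 do not contribute to this derivation.
So O(¬update_statement) follows.

Yes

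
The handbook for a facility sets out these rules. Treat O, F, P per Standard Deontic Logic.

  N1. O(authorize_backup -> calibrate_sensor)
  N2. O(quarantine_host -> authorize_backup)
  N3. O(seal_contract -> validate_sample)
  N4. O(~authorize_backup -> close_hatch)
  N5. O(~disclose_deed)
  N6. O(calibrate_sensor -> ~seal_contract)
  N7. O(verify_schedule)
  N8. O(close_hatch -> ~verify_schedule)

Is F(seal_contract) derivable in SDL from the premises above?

Premise 7 states O(verify_schedule) outright.
Premise 8, O(close_hatch -> ~verify_schedule), contraposes to O(verify_schedule -> ~close_hatch); with O(verify_schedule) we get O(~close_hatch).
The contrapositive of premise 4 (O(~authorize_backup -> close_hatch)) is O(~close_hatch -> authorize_backup), and O(~close_hatch) is already established, so O(authorize_backup).
Premise 1 is O(authorize_backup -> calibrate_sensor); since O(authorize_backup), deontic closure gives O(calibrate_sensor).
Premise 6 is O(calibrate_sensor -> ~seal_contract); since O(calibrate_sensor), deontic closure gives O(~seal_contract).
Premises 2, 3, 5 do not contribute to this derivation.
So O(~seal_contract) holds, i.e. F(seal_contract). The claim follows.

Yes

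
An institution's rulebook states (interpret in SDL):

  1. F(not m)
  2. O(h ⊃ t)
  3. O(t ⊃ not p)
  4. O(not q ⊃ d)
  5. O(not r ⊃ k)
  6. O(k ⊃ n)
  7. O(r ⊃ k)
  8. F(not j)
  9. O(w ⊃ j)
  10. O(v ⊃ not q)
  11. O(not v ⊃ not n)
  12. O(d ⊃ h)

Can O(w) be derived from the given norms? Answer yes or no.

No

Premise 9 is O(w ⊃ j); even if O(j) held, inferring O(w) would be affirming the consequent — invalid.
No other premise forces O(w). An ideal world satisfying every premise can still have w false, so O(w) is not derivable.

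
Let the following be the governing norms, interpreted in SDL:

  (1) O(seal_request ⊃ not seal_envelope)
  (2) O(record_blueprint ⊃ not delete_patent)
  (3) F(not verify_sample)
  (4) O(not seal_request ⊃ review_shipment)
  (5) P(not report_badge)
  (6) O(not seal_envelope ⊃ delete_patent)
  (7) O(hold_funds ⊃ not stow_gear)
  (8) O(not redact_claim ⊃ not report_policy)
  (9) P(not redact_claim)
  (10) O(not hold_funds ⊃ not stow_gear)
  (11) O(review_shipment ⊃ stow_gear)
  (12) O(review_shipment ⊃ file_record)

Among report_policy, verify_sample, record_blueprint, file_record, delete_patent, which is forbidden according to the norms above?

By case analysis on hold_funds: premise 7 gives O(hold_funds ⊃ not stow_gear) and premise 10 gives O(not hold_funds ⊃ not stow_gear), so O(not stow_gear) either way.
Premise 11, O(review_shipment ⊃ stow_gear), contraposes to O(not stow_gear ⊃ not review_shipment); with O(not stow_gear) we get O(not review_shipment).
Premise 4, O(not seal_request ⊃ review_shipment), contraposes to O(not review_shipment ⊃ seal_request); with O(not review_shipment) we get O(seal_request).
With premise 1, O(seal_request ⊃ not seal_envelope), the K-axiom yields O(not seal_envelope).
Applying K to premise 6 (O(not seal_envelope ⊃ delete_patent)) and O(not seal_envelope) yields O(delete_patent).
The contrapositive of premise 2 (O(record_blueprint ⊃ not delete_patent)) is O(delete_patent ⊃ not record_blueprint), and O(delete_patent) is already established, so O(not record_blueprint).
So O(not record_blueprint) holds, i.e. record_blueprint is forbidden. None of the other listed options is forbidden under the premises.

record_blueprint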